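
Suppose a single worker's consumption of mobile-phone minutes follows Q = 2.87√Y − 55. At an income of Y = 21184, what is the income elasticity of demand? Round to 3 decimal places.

0.576

At Y = 21184: Q = 362.721.
dQ/dY = 2.87/(2√Y) = 0.00985934 at this income.
η = (dQ/dY)·(Y/Q) = 0.00985934 × (21184/362.721) = 0.576.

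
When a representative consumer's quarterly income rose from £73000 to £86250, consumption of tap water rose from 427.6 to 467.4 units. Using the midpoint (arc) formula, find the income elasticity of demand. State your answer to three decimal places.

ΔQ = 467.4 − 427.6 = 39.8; midpoint Q̄ = (427.6 + 467.4)/2 = 447.5.
ΔI = 86250 − 73000 = 13250; midpoint Ī = (73000 + 86250)/2 = 79625.
η = (ΔQ/Q̄) ÷ (ΔI/Ī) = (39.8/447.5) ÷ (13250/79625) = 0.534.

0.534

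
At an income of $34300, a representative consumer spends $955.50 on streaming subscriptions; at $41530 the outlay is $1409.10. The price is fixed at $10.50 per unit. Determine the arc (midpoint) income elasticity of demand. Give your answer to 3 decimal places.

With a constant price, Q₁ = 955.50/10.50 = 91.000 and Q₂ = 1409.10/10.50 = 134.200 (equivalently, work directly with expenditure since P cancels).
Midpoint %ΔQ = (1409.10 − 955.50)/1182.30 = 0.38366; midpoint %ΔI = (41530 − 34300)/37915 = 0.19069.
η = 0.38366 / 0.19069 = 2.012.

2.012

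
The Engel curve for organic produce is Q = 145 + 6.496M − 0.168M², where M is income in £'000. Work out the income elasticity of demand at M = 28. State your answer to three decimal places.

At M = 28: Q = 195.1760.
dQ/dM = 6.496 − 0.336M = -2.91200.
η = (dQ/dM)·(M/Q) = -2.91200 × (28/195.1760) = -0.418.

-0.418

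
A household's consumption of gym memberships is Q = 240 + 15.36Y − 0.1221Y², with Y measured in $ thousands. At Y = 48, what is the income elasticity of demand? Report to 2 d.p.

At Y = 48: Q = 695.9616.
dQ/dY = 15.36 − 0.2442Y = 3.63840.
η = (dQ/dY)·(Y/Q) = 3.63840 × (48/695.9616) = 0.25.

0.25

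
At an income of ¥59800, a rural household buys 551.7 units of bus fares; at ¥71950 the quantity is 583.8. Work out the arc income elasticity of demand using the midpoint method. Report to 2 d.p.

0.31

ΔQ = 583.8 − 551.7 = 32.1; midpoint Q̄ = (551.7 + 583.8)/2 = 567.75.
ΔI = 71950 − 59800 = 12150; midpoint Ī = (59800 + 71950)/2 = 65875.
η = (ΔQ/Q̄) ÷ (ΔI/Ī) = (32.1/567.75) ÷ (12150/65875) = 0.31.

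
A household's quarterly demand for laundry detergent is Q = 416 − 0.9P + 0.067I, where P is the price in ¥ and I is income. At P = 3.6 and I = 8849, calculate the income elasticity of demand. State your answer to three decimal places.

At P = 3.6, I = 8849: Q = 1005.643.
Holding P constant, ∂Q/∂I = 0.067.
η_I = (∂Q/∂I)·(I/Q) = 0.067 × (8849/1005.643) = 0.590.

0.590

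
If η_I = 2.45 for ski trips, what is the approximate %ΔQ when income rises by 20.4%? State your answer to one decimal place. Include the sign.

50.0%

%ΔQ ≈ η × %ΔI = 2.45 × 20.4% = 50.0%.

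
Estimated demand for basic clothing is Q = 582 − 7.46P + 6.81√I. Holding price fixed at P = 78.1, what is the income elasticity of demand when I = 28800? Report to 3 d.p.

0.500

At P = 78.1, I = 28800: Q = 1155.069.
Holding P constant, ∂Q/∂I = 6.81/(2√I) = 0.0200642.
η_I = (∂Q/∂I)·(I/Q) = 0.0200642 × (28800/1155.069) = 0.500.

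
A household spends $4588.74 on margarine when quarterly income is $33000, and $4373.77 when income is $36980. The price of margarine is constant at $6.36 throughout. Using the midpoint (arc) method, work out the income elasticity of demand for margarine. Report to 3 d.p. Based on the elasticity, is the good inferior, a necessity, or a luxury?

With a constant price, Q₁ = 4588.74/6.36 = 721.500 and Q₂ = 4373.77/6.36 = 687.700 (equivalently, work directly with expenditure since P cancels).
Midpoint %ΔQ = (4373.77 − 4588.74)/4481.26 = -0.04797; midpoint %ΔI = (36980 − 33000)/34990 = 0.11375.
η = -0.04797 / 0.11375 = -0.422.
η < 0 ⇒ inferior good.

-0.422 (inferior good)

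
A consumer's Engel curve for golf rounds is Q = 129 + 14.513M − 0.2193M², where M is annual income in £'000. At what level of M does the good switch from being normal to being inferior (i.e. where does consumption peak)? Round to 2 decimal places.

33.09

dQ/dM = 14.513 − 0.4386M.
The good is inferior where dQ/dM < 0. Setting dQ/dM = 0 gives M = 14.513 / 0.4386 = 33.09.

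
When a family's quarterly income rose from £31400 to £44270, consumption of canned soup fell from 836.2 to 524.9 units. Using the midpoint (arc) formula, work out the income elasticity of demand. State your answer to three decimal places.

ΔQ = 524.9 − 836.2 = -311.3; midpoint Q̄ = (836.2 + 524.9)/2 = 680.55.
ΔI = 44270 − 31400 = 12870; midpoint Ī = (31400 + 44270)/2 = 37835.
η = (ΔQ/Q̄) ÷ (ΔI/Ī) = (-311.3/680.55) ÷ (12870/37835) = -1.345.

-1.345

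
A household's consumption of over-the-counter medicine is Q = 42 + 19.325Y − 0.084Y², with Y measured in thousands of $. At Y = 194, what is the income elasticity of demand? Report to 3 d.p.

-4.088

At Y = 194: Q = 629.6260.
dQ/dY = 19.325 − 0.168Y = -13.26700.
η = (dQ/dY)·(Y/Q) = -13.26700 × (194/629.6260) = -4.088.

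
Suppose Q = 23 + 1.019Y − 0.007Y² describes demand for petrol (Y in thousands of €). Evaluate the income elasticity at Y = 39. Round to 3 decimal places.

At Y = 39: Q = 52.0940.
dQ/dY = 1.019 − 0.014Y = 0.47300.
η = (dQ/dY)·(Y/Q) = 0.47300 × (39/52.0940) = 0.354.

0.354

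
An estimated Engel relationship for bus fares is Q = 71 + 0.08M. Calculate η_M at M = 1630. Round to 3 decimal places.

0.647

At M = 1630: Q = 201.400.
dQ/dM = 0.08.
η = (dQ/dM)·(M/Q) = 0.08 × (1630/201.400) = 0.647.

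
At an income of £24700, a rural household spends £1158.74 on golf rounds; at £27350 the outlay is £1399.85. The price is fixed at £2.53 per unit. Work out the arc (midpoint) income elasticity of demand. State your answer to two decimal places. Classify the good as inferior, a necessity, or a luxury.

1.85 (luxury)

With a constant price, Q₁ = 1158.74/2.53 = 458.000 and Q₂ = 1399.85/2.53 = 553.300 (equivalently, work directly with expenditure since P cancels).
Midpoint %ΔQ = (1399.85 − 1158.74)/1279.30 = 0.18847; midpoint %ΔI = (27350 − 24700)/26025 = 0.10183.
η = 0.18847 / 0.10183 = 1.85.
η > 1 ⇒ luxury.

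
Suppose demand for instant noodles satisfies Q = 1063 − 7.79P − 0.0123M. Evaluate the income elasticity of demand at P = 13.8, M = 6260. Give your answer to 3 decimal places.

At P = 13.8, M = 6260: Q = 878.500.
Holding P constant, ∂Q/∂M = −0.0123.
η_M = (∂Q/∂M)·(M/Q) = -0.0123 × (6260/878.500) = -0.088.

-0.088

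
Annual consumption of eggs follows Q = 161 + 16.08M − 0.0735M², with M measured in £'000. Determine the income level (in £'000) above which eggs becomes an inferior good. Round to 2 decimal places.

109.39

dQ/dM = 16.08 − 0.147M.
The good is inferior where dQ/dM < 0. Setting dQ/dM = 0 gives M = 16.08 / 0.147 = 109.39.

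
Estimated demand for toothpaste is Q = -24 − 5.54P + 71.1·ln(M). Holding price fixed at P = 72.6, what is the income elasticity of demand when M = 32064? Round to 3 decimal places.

0.228

At P = 72.6, M = 32064: Q = 311.493.
Holding P constant, ∂Q/∂M = 71.1/M = 0.00221744.
η_M = (∂Q/∂M)·(M/Q) = 0.00221744 × (32064/311.493) = 0.228.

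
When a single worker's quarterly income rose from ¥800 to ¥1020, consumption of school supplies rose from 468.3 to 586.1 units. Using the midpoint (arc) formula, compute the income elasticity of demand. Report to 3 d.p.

0.924

ΔQ = 586.1 − 468.3 = 117.8; midpoint Q̄ = (468.3 + 586.1)/2 = 527.2.
ΔI = 1020 − 800 = 220; midpoint Ī = (800 + 1020)/2 = 910.
η = (ΔQ/Q̄) ÷ (ΔI/Ī) = (117.8/527.2) ÷ (220/910) = 0.924.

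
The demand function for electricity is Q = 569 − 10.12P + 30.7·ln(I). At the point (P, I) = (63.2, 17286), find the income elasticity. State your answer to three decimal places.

At P = 63.2, I = 17286: Q = 228.976.
Holding P constant, ∂Q/∂I = 30.7/I = 0.001776.
η_I = (∂Q/∂I)·(I/Q) = 0.001776 × (17286/228.976) = 0.134.

0.134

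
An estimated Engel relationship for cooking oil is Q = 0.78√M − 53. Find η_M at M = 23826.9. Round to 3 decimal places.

At M = 23826.9: Q = 67.401.
dQ/dM = 0.78/(2√M) = 0.00252657 at this income.
η = (dQ/dM)·(M/Q) = 0.00252657 × (23826.9/67.401) = 0.893.

0.893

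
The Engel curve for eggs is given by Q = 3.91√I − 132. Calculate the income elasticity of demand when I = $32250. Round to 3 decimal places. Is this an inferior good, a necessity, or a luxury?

0.616 (necessity)

At I = 32250: Q = 570.169.
dQ/dI = 3.91/(2√I) = 0.0108863 at this income.
η = (dQ/dI)·(I/Q) = 0.0108863 × (32250/570.169) = 0.616.
Since 0 < η < 1, the good is a necessity.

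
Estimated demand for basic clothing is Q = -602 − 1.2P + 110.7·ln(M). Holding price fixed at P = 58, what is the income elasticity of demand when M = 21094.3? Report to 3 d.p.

0.257

At P = 58, M = 21094.3: Q = 430.613.
Holding P constant, ∂Q/∂M = 110.7/M = 0.00524786.
η_M = (∂Q/∂M)·(M/Q) = 0.00524786 × (21094.3/430.613) = 0.257.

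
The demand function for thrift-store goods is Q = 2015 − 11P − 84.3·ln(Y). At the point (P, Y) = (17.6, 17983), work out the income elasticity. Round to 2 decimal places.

At P = 17.6, Y = 17983: Q = 995.498.
Holding P constant, ∂Q/∂Y = -84.3/Y = -0.00468776.
η_Y = (∂Q/∂Y)·(Y/Q) = -0.00468776 × (17983/995.498) = -0.08.

-0.08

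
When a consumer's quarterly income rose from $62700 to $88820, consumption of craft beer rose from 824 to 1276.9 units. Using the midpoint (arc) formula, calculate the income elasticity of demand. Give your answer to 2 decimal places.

1.25

ΔQ = 1276.9 − 824 = 452.9; midpoint Q̄ = (824 + 1276.9)/2 = 1050.45.
ΔI = 88820 − 62700 = 26120; midpoint Ī = (62700 + 88820)/2 = 75760.
η = (ΔQ/Q̄) ÷ (ΔI/Ī) = (452.9/1050.45) ÷ (26120/75760) = 1.25.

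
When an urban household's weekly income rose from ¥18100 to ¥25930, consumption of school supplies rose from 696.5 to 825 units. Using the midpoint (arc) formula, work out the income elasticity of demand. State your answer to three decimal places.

0.475

ΔQ = 825 − 696.5 = 128.5; midpoint Q̄ = (696.5 + 825)/2 = 760.75.
ΔI = 25930 − 18100 = 7830; midpoint Ī = (18100 + 25930)/2 = 22015.
η = (ΔQ/Q̄) ÷ (ΔI/Ī) = (128.5/760.75) ÷ (7830/22015) = 0.475.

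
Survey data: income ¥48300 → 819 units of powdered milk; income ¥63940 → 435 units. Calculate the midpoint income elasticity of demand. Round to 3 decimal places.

-2.198

ΔQ = 435 − 819 = -384; midpoint Q̄ = (819 + 435)/2 = 627.
ΔI = 63940 − 48300 = 15640; midpoint Ī = (48300 + 63940)/2 = 56120.
η = (ΔQ/Q̄) ÷ (ΔI/Ī) = (-384/627) ÷ (15640/56120) = -2.198.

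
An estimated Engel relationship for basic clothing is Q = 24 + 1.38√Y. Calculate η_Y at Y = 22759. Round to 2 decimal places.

At Y = 22759: Q = 232.188.
dQ/dY = 1.38/(2√Y) = 0.00457375 at this income.
η = (dQ/dY)·(Y/Q) = 0.00457375 × (22759/232.188) = 0.45.

0.45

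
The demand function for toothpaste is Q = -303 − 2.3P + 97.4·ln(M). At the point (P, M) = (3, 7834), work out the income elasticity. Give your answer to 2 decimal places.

At P = 3, M = 7834: Q = 563.411.
Holding P constant, ∂Q/∂M = 97.4/M = 0.012433.
η_M = (∂Q/∂M)·(M/Q) = 0.012433 × (7834/563.411) = 0.17.

0.17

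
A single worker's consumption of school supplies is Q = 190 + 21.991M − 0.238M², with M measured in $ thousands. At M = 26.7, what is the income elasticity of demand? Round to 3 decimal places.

0.408

At M = 26.7: Q = 607.4919.
dQ/dM = 21.991 − 0.476M = 9.28180.
η = (dQ/dM)·(M/Q) = 9.28180 × (26.7/607.4919) = 0.408.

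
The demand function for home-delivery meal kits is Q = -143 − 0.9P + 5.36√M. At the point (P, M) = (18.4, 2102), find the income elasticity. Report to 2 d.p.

1.43

At P = 18.4, M = 2102: Q = 86.183.
Holding P constant, ∂Q/∂M = 5.36/(2√M) = 0.0584546.
η_M = (∂Q/∂M)·(M/Q) = 0.0584546 × (2102/86.183) = 1.43.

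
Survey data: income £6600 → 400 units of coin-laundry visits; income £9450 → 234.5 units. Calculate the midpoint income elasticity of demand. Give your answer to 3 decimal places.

ΔQ = 234.5 − 400 = -165.5; midpoint Q̄ = (400 + 234.5)/2 = 317.25.
ΔI = 9450 − 6600 = 2850; midpoint Ī = (6600 + 9450)/2 = 8025.
η = (ΔQ/Q̄) ÷ (ΔI/Ī) = (-165.5/317.25) ÷ (2850/8025) = -1.469.

-1.469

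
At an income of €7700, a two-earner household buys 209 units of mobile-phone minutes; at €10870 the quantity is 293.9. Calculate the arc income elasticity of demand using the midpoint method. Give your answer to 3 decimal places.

ΔQ = 293.9 − 209 = 84.9; midpoint Q̄ = (209 + 293.9)/2 = 251.45.
ΔI = 10870 − 7700 = 3170; midpoint Ī = (7700 + 10870)/2 = 9285.
η = (ΔQ/Q̄) ÷ (ΔI/Ī) = (84.9/251.45) ÷ (3170/9285) = 0.989.

0.989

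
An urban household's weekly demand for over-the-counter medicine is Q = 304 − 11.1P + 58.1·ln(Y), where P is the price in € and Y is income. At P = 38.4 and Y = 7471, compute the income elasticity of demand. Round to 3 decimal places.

At P = 38.4, Y = 7471: Q = 395.941.
Holding P constant, ∂Q/∂Y = 58.1/Y = 0.00777674.
η_Y = (∂Q/∂Y)·(Y/Q) = 0.00777674 × (7471/395.941) = 0.147.

0.147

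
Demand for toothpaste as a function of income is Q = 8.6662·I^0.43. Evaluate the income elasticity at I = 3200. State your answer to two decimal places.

For Q = A·I^β the income elasticity is constant and equal to β.
Here β = 0.43, so η = 0.43.

0.43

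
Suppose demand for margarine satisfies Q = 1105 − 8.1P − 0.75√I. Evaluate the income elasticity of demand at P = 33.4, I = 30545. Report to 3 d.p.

At P = 33.4, I = 30545: Q = 703.382.
Holding P constant, ∂Q/∂I = -0.75/(2√I) = -0.00214566.
η_I = (∂Q/∂I)·(I/Q) = -0.00214566 × (30545/703.382) = -0.093.

-0.093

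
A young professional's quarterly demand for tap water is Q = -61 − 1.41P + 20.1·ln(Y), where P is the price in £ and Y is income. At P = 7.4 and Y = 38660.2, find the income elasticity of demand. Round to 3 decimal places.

0.143

At P = 7.4, Y = 38660.2: Q = 140.874.
Holding P constant, ∂Q/∂Y = 20.1/Y = 0.000519915.
η_Y = (∂Q/∂Y)·(Y/Q) = 0.000519915 × (38660.2/140.874) = 0.143.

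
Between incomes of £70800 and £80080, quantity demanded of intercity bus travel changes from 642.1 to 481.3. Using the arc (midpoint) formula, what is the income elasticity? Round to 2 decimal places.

ΔQ = 481.3 − 642.1 = -160.8; midpoint Q̄ = (642.1 + 481.3)/2 = 561.7.
ΔI = 80080 − 70800 = 9280; midpoint Ī = (70800 + 80080)/2 = 75440.
η = (ΔQ/Q̄) ÷ (ΔI/Ī) = (-160.8/561.7) ÷ (9280/75440) = -2.33.

-2.33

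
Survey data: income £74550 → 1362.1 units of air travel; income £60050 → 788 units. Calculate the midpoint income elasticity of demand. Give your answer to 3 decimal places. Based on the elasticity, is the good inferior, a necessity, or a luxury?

2.479 (luxury)

ΔQ = 788 − 1362.1 = -574.1; midpoint Q̄ = (1362.1 + 788)/2 = 1075.05.
ΔI = 60050 − 74550 = -14500; midpoint Ī = (74550 + 60050)/2 = 67300.
η = (ΔQ/Q̄) ÷ (ΔI/Ī) = (-574.1/1075.05) ÷ (-14500/67300) = 2.479.
η > 1 ⇒ luxury.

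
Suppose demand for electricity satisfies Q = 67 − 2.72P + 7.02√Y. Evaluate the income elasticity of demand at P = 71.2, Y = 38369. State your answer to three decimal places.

0.551

At P = 71.2, Y = 38369: Q = 1248.414.
Holding P constant, ∂Q/∂Y = 7.02/(2√Y) = 0.0179191.
η_Y = (∂Q/∂Y)·(Y/Q) = 0.0179191 × (38369/1248.414) = 0.551.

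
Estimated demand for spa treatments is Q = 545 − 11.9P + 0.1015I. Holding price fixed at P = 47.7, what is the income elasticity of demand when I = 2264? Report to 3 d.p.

At P = 47.7, I = 2264: Q = 207.166.
Holding P constant, ∂Q/∂I = 0.1015.
η_I = (∂Q/∂I)·(I/Q) = 0.1015 × (2264/207.166) = 1.109.

1.109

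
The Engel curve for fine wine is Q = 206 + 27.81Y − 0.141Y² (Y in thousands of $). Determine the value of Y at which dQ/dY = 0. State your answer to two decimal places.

98.62

dQ/dY = 27.81 − 0.282Y.
The good is inferior where dQ/dY < 0. Setting dQ/dY = 0 gives Y = 27.81 / 0.282 = 98.62.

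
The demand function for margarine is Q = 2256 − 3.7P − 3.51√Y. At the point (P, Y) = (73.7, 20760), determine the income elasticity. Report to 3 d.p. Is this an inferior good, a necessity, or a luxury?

At P = 73.7, Y = 20760: Q = 1477.578.
Holding P constant, ∂Q/∂Y = -3.51/(2√Y) = -0.0121805.
η_Y = (∂Q/∂Y)·(Y/Q) = -0.0121805 × (20760/1477.578) = -0.171.
Since η < 0, this is an inferior good.

-0.171 (inferior good)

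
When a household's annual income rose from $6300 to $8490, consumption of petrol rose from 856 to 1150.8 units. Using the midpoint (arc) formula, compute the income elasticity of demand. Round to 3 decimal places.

0.992

ΔQ = 1150.8 − 856 = 294.8; midpoint Q̄ = (856 + 1150.8)/2 = 1003.4.
ΔI = 8490 − 6300 = 2190; midpoint Ī = (6300 + 8490)/2 = 7395.
η = (ΔQ/Q̄) ÷ (ΔI/Ī) = (294.8/1003.4) ÷ (2190/7395) = 0.992.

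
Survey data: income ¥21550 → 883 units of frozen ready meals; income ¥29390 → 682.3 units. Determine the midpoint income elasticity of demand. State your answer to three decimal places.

-0.833

ΔQ = 682.3 − 883 = -200.7; midpoint Q̄ = (883 + 682.3)/2 = 782.65.
ΔI = 29390 − 21550 = 7840; midpoint Ī = (21550 + 29390)/2 = 25470.
η = (ΔQ/Q̄) ÷ (ΔI/Ī) = (-200.7/782.65) ÷ (7840/25470) = -0.833.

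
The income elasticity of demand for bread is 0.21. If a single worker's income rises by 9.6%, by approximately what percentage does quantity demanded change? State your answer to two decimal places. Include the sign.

2.02%

%ΔQ ≈ η × %ΔI = 0.21 × 9.6% = 2.02%.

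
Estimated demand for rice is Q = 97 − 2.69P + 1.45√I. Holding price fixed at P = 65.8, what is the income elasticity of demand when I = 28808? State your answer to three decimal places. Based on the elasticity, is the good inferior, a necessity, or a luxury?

0.741 (necessity)

At P = 65.8, I = 28808: Q = 166.105.
Holding P constant, ∂Q/∂I = 1.45/(2√I) = 0.00427151.
η_I = (∂Q/∂I)·(I/Q) = 0.00427151 × (28808/166.105) = 0.741.
Since 0 < η < 1, this is a necessity.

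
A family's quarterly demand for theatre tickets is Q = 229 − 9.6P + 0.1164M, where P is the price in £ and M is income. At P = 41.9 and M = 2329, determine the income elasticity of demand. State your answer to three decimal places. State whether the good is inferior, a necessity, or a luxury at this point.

2.770 (luxury)

At P = 41.9, M = 2329: Q = 97.856.
Holding P constant, ∂Q/∂M = 0.1164.
η_M = (∂Q/∂M)·(M/Q) = 0.1164 × (2329/97.856) = 2.770.
Since η > 1, this is a luxury.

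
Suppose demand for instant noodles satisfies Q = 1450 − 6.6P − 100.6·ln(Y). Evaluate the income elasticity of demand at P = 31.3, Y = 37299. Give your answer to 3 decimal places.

-0.545

At P = 31.3, Y = 37299: Q = 184.432.
Holding P constant, ∂Q/∂Y = -100.6/Y = -0.00269712.
η_Y = (∂Q/∂Y)·(Y/Q) = -0.00269712 × (37299/184.432) = -0.545.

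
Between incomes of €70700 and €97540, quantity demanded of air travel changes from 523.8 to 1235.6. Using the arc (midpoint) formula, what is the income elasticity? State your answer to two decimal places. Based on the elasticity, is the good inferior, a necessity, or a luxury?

ΔQ = 1235.6 − 523.8 = 711.8; midpoint Q̄ = (523.8 + 1235.6)/2 = 879.7.
ΔI = 97540 − 70700 = 26840; midpoint Ī = (70700 + 97540)/2 = 84120.
η = (ΔQ/Q̄) ÷ (ΔI/Ī) = (711.8/879.7) ÷ (26840/84120) = 2.54.
η > 1 ⇒ luxury.

2.54 (luxury)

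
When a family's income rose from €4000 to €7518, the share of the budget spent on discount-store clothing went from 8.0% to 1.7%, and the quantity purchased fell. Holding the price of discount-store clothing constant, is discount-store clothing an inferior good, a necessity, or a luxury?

inferior good

Quantity demanded falls as income rises, so η < 0.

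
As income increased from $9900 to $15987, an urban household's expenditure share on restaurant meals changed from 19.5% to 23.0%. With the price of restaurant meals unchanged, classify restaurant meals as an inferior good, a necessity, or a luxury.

The budget share rises as income rises, so η > 1.

luxury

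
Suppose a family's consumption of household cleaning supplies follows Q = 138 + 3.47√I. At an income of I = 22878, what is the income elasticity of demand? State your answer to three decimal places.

At I = 22878: Q = 662.854.
dQ/dI = 3.47/(2√I) = 0.0114707 at this income.
η = (dQ/dI)·(I/Q) = 0.0114707 × (22878/662.854) = 0.396.

0.396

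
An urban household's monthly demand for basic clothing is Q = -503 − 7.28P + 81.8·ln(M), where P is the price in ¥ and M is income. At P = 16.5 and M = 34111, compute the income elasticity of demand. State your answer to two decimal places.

At P = 16.5, M = 34111: Q = 230.657.
Holding P constant, ∂Q/∂M = 81.8/M = 0.00239805.
η_M = (∂Q/∂M)·(M/Q) = 0.00239805 × (34111/230.657) = 0.35.

0.35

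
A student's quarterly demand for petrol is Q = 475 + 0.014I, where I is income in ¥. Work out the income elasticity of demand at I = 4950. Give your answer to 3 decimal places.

0.127

At I = 4950: Q = 544.300.
dQ/dI = 0.014.
η = (dQ/dI)·(I/Q) = 0.014 × (4950/544.300) = 0.127.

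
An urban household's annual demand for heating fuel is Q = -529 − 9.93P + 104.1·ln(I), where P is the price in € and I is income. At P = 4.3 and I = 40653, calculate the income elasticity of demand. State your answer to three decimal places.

0.195

At P = 4.3, I = 40653: Q = 533.096.
Holding P constant, ∂Q/∂I = 104.1/I = 0.0025607.
η_I = (∂Q/∂I)·(I/Q) = 0.0025607 × (40653/533.096) = 0.195.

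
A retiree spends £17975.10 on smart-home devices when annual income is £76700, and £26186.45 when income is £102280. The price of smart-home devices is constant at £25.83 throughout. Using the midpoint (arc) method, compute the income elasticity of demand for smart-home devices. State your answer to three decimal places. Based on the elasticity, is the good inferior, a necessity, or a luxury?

1.301 (luxury)

With a constant price, Q₁ = 17975.10/25.83 = 695.900 and Q₂ = 26186.45/25.83 = 1013.800 (equivalently, work directly with expenditure since P cancels).
Midpoint %ΔQ = (26186.45 − 17975.10)/22080.78 = 0.37188; midpoint %ΔI = (102280 − 76700)/89490 = 0.28584.
η = 0.37188 / 0.28584 = 1.301.
η > 1 ⇒ luxury.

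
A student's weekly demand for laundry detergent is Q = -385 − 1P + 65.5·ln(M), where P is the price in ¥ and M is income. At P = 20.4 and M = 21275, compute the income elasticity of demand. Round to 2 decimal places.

At P = 20.4, M = 21275: Q = 247.326.
Holding P constant, ∂Q/∂M = 65.5/M = 0.00307873.
η_M = (∂Q/∂M)·(M/Q) = 0.00307873 × (21275/247.326) = 0.26.

0.26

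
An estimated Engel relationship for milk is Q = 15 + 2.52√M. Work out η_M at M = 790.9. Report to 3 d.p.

At M = 790.9: Q = 85.870.
dQ/dM = 2.52/(2√M) = 0.0448033 at this income.
η = (dQ/dM)·(M/Q) = 0.0448033 × (790.9/85.870) = 0.413.

0.413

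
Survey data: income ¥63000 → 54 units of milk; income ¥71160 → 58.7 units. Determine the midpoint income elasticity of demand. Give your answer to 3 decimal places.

ΔQ = 58.7 − 54 = 4.7; midpoint Q̄ = (54 + 58.7)/2 = 56.35.
ΔI = 71160 − 63000 = 8160; midpoint Ī = (63000 + 71160)/2 = 67080.
η = (ΔQ/Q̄) ÷ (ΔI/Ī) = (4.7/56.35) ÷ (8160/67080) = 0.686.

0.686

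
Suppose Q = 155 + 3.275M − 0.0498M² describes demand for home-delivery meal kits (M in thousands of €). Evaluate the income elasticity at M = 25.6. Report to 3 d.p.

At M = 25.6: Q = 206.2031.
dQ/dM = 3.275 − 0.0996M = 0.72524.
η = (dQ/dM)·(M/Q) = 0.72524 × (25.6/206.2031) = 0.090.

0.090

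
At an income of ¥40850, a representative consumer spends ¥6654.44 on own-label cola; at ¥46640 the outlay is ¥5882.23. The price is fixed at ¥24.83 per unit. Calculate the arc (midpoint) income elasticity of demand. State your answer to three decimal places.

With a constant price, Q₁ = 6654.44/24.83 = 268.000 and Q₂ = 5882.23/24.83 = 236.900 (equivalently, work directly with expenditure since P cancels).
Midpoint %ΔQ = (5882.23 − 6654.44)/6268.33 = -0.12319; midpoint %ΔI = (46640 − 40850)/43745 = 0.13236.
η = -0.12319 / 0.13236 = -0.931.

-0.931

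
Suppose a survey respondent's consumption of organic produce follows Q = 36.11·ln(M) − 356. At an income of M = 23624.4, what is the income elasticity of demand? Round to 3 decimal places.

4.733

At M = 23624.4: Q = 7.629.
dQ/dM = 36.11/M = 0.0015285 at this income.
η = (dQ/dM)·(M/Q) = 0.0015285 × (23624.4/7.629) = 4.733.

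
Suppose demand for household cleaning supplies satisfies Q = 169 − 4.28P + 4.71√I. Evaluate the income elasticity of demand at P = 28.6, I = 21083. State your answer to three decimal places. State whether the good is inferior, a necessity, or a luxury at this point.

At P = 28.6, I = 21083: Q = 730.483.
Holding P constant, ∂Q/∂I = 4.71/(2√I) = 0.016219.
η_I = (∂Q/∂I)·(I/Q) = 0.016219 × (21083/730.483) = 0.468.
Since 0 < η < 1, this is a necessity.

0.468 (necessity)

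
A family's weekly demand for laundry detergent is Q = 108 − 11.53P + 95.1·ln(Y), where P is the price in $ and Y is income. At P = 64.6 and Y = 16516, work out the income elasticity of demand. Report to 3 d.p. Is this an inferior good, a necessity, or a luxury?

At P = 64.6, Y = 16516: Q = 286.781.
Holding P constant, ∂Q/∂Y = 95.1/Y = 0.00575805.
η_Y = (∂Q/∂Y)·(Y/Q) = 0.00575805 × (16516/286.781) = 0.332.
Since 0 < η < 1, this is a necessity.

0.332 (necessity)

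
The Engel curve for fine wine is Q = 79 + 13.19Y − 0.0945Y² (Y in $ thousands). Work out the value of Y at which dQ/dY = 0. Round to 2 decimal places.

69.79

dQ/dY = 13.19 − 0.189Y.
The good is inferior where dQ/dY < 0. Setting dQ/dY = 0 gives Y = 13.19 / 0.189 = 69.79.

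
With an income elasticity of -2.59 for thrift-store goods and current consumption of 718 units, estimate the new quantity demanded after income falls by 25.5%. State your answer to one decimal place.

1192.2

%ΔQ ≈ η × %ΔI = -2.59 × (-25.5%) = 66.045%.
New Q ≈ 718 × (1 + 0.66045) = 1192.2.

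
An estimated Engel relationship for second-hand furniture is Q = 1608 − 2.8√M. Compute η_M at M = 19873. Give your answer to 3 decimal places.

At M = 19873: Q = 1213.279.
dQ/dM = -2.8/(2√M) = -0.00993108 at this income.
η = (dQ/dM)·(M/Q) = -0.00993108 × (19873/1213.279) = -0.163.

-0.163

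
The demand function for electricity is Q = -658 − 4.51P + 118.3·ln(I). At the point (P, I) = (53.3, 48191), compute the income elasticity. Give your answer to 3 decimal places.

At P = 53.3, I = 48191: Q = 377.237.
Holding P constant, ∂Q/∂I = 118.3/I = 0.00245482.
η_I = (∂Q/∂I)·(I/Q) = 0.00245482 × (48191/377.237) = 0.314.

0.314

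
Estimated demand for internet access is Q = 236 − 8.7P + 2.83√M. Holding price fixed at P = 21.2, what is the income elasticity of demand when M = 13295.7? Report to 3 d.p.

At P = 21.2, M = 13295.7: Q = 377.879.
Holding P constant, ∂Q/∂M = 2.83/(2√M) = 0.0122716.
η_M = (∂Q/∂M)·(M/Q) = 0.0122716 × (13295.7/377.879) = 0.432.

0.432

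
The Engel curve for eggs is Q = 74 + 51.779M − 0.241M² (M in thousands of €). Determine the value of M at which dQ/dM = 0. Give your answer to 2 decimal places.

dQ/dM = 51.779 − 0.482M.
The good is inferior where dQ/dM < 0. Setting dQ/dM = 0 gives M = 51.779 / 0.482 = 107.43.

107.43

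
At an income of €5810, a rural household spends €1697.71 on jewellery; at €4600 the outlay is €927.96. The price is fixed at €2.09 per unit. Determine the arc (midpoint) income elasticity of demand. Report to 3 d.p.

2.522

With a constant price, Q₁ = 1697.71/2.09 = 812.301 and Q₂ = 927.96/2.09 = 444.000 (equivalently, work directly with expenditure since P cancels).
Midpoint %ΔQ = (927.96 − 1697.71)/1312.84 = -0.58633; midpoint %ΔI = (4600 − 5810)/5205 = -0.23247.
η = -0.58633 / -0.23247 = 2.522.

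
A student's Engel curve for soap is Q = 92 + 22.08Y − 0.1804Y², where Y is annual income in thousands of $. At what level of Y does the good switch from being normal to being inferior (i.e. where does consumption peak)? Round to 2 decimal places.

61.20

dQ/dY = 22.08 − 0.3608Y.
The good is inferior where dQ/dY < 0. Setting dQ/dY = 0 gives Y = 22.08 / 0.3608 = 61.20.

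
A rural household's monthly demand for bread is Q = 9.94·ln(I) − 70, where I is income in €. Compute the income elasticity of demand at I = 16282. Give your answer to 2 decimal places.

0.38

At I = 16282: Q = 26.396.
dQ/dI = 9.94/I = 0.00061049 at this income.
η = (dQ/dI)·(I/Q) = 0.00061049 × (16282/26.396) = 0.38.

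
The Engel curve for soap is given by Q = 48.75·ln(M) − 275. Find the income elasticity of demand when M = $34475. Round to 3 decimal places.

0.208

At M = 34475: Q = 234.339.
dQ/dM = 48.75/M = 0.00141407 at this income.
η = (dQ/dM)·(M/Q) = 0.00141407 × (34475/234.339) = 0.208.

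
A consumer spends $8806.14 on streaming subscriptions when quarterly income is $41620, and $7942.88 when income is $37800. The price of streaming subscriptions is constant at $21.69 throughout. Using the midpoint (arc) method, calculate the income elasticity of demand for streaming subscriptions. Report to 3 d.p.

1.072

With a constant price, Q₁ = 8806.14/21.69 = 406.000 and Q₂ = 7942.88/21.69 = 366.200 (equivalently, work directly with expenditure since P cancels).
Midpoint %ΔQ = (7942.88 − 8806.14)/8374.51 = -0.10308; midpoint %ΔI = (37800 − 41620)/39710 = -0.09620.
η = -0.10308 / -0.09620 = 1.072.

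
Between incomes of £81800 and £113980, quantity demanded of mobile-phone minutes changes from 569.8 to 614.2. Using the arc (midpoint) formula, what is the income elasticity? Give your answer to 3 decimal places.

0.228

ΔQ = 614.2 − 569.8 = 44.4; midpoint Q̄ = (569.8 + 614.2)/2 = 592.
ΔI = 113980 − 81800 = 32180; midpoint Ī = (81800 + 113980)/2 = 97890.
η = (ΔQ/Q̄) ÷ (ΔI/Ī) = (44.4/592) ÷ (32180/97890) = 0.228.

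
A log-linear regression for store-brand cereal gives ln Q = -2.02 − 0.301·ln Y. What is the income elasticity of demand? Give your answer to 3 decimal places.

In a log-linear demand, the coefficient on ln Y is the income elasticity.
So η = -0.301.

-0.301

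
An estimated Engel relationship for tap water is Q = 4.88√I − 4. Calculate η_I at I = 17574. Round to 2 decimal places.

At I = 17574: Q = 642.927.
dQ/dI = 4.88/(2√I) = 0.0184058 at this income.
η = (dQ/dI)·(I/Q) = 0.0184058 × (17574/642.927) = 0.50.

0.50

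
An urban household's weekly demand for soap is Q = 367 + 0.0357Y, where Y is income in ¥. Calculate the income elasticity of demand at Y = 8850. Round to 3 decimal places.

0.463

At Y = 8850: Q = 682.945.
dQ/dY = 0.0357.
η = (dQ/dY)·(Y/Q) = 0.0357 × (8850/682.945) = 0.463.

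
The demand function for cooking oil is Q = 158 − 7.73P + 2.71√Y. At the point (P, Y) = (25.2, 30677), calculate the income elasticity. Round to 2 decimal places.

0.54

At P = 25.2, Y = 30677: Q = 437.856.
Holding P constant, ∂Q/∂Y = 2.71/(2√Y) = 0.00773629.
η_Y = (∂Q/∂Y)·(Y/Q) = 0.00773629 × (30677/437.856) = 0.54.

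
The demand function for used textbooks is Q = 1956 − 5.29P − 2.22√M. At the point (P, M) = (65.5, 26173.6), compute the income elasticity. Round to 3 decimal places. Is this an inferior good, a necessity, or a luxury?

At P = 65.5, M = 26173.6: Q = 1250.348.
Holding P constant, ∂Q/∂M = -2.22/(2√M) = -0.00686106.
η_M = (∂Q/∂M)·(M/Q) = -0.00686106 × (26173.6/1250.348) = -0.144.
Since η < 0, this is an inferior good.

-0.144 (inferior good)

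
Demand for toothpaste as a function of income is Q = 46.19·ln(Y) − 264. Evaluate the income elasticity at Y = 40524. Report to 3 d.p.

0.204

At Y = 40524: Q = 226.060.
dQ/dY = 46.19/Y = 0.00113982 at this income.
η = (dQ/dY)·(Y/Q) = 0.00113982 × (40524/226.060) = 0.204.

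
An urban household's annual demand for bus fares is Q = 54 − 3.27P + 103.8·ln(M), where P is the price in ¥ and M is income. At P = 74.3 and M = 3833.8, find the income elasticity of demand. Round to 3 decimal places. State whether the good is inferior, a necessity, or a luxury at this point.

At P = 74.3, M = 3833.8: Q = 667.556.
Holding P constant, ∂Q/∂M = 103.8/M = 0.027075.
η_M = (∂Q/∂M)·(M/Q) = 0.027075 × (3833.8/667.556) = 0.155.
Since 0 < η < 1, this is a necessity.

0.155 (necessity)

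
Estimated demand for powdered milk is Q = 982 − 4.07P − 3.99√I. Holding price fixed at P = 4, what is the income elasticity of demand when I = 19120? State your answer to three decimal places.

At P = 4, I = 19120: Q = 414.002.
Holding P constant, ∂Q/∂I = -3.99/(2√I) = -0.0144278.
η_I = (∂Q/∂I)·(I/Q) = -0.0144278 × (19120/414.002) = -0.666.

-0.666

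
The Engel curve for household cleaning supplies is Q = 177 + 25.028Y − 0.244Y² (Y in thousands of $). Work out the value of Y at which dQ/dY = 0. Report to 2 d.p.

51.29

dQ/dY = 25.028 − 0.488Y.
The good is inferior where dQ/dY < 0. Setting dQ/dY = 0 gives Y = 25.028 / 0.488 = 51.29.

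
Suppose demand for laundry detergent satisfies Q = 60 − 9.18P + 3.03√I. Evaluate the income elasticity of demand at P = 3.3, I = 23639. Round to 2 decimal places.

0.47

At P = 3.3, I = 23639: Q = 495.568.
Holding P constant, ∂Q/∂I = 3.03/(2√I) = 0.00985367.
η_I = (∂Q/∂I)·(I/Q) = 0.00985367 × (23639/495.568) = 0.47.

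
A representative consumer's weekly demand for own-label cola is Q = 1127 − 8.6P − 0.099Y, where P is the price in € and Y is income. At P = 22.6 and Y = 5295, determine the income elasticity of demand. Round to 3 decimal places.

-1.283

At P = 22.6, Y = 5295: Q = 408.435.
Holding P constant, ∂Q/∂Y = −0.099.
η_Y = (∂Q/∂Y)·(Y/Q) = -0.099 × (5295/408.435) = -1.283.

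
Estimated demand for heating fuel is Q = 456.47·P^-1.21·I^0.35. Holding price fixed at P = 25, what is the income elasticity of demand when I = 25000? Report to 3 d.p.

0.350

For a multiplicative demand Q = A·P^α·I^β, the income elasticity is β everywhere.
Here β = 0.35, so η = 0.350.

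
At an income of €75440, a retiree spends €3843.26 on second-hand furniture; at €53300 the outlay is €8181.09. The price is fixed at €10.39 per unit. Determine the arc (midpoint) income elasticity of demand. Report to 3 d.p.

With a constant price, Q₁ = 3843.26/10.39 = 369.900 and Q₂ = 8181.09/10.39 = 787.400 (equivalently, work directly with expenditure since P cancels).
Midpoint %ΔQ = (8181.09 − 3843.26)/6012.18 = 0.72151; midpoint %ΔI = (53300 − 75440)/64370 = -0.34395.
η = 0.72151 / -0.34395 = -2.098.

-2.098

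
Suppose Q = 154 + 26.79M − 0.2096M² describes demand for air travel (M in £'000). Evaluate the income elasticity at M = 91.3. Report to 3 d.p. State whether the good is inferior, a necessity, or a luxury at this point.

At M = 91.3: Q = 852.7664.
dQ/dM = 26.79 − 0.4192M = -11.48296.
η = (dQ/dM)·(M/Q) = -11.48296 × (91.3/852.7664) = -1.229.
η < 0 ⇒ inferior good.

-1.229 (inferior good)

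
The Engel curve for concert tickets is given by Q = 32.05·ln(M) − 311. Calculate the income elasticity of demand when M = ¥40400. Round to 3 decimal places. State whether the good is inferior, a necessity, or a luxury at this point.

1.107 (luxury)

At M = 40400: Q = 28.941.
dQ/dM = 32.05/M = 0.000793317 at this income.
η = (dQ/dM)·(M/Q) = 0.000793317 × (40400/28.941) = 1.107.
Since η > 1, the good is a luxury.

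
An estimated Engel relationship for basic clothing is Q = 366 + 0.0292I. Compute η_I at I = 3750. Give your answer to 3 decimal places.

0.230

At I = 3750: Q = 475.500.
dQ/dI = 0.0292.
η = (dQ/dI)·(I/Q) = 0.0292 × (3750/475.500) = 0.230.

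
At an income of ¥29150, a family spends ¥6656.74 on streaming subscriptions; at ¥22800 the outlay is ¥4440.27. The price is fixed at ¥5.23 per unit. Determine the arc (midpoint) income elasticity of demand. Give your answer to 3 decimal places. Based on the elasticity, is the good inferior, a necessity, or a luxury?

With a constant price, Q₁ = 6656.74/5.23 = 1272.799 and Q₂ = 4440.27/5.23 = 849.000 (equivalently, work directly with expenditure since P cancels).
Midpoint %ΔQ = (4440.27 − 6656.74)/5548.51 = -0.39947; midpoint %ΔI = (22800 − 29150)/25975 = -0.24447.
η = -0.39947 / -0.24447 = 1.634.
η > 1 ⇒ luxury.

1.634 (luxury)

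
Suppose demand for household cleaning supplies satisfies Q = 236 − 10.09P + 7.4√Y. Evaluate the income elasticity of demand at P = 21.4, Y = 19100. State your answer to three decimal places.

0.490

At P = 21.4, Y = 19100: Q = 1042.774.
Holding P constant, ∂Q/∂Y = 7.4/(2√Y) = 0.0267723.
η_Y = (∂Q/∂Y)·(Y/Q) = 0.0267723 × (19100/1042.774) = 0.490.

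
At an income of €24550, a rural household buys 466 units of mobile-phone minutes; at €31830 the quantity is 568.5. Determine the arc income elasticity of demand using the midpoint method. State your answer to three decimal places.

ΔQ = 568.5 − 466 = 102.5; midpoint Q̄ = (466 + 568.5)/2 = 517.25.
ΔI = 31830 − 24550 = 7280; midpoint Ī = (24550 + 31830)/2 = 28190.
η = (ΔQ/Q̄) ÷ (ΔI/Ī) = (102.5/517.25) ÷ (7280/28190) = 0.767.

0.767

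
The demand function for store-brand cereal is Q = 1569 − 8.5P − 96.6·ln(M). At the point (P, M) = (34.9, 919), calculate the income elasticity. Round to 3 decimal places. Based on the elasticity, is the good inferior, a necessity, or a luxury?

-0.158 (inferior good)

At P = 34.9, M = 919: Q = 613.221.
Holding P constant, ∂Q/∂M = -96.6/M = -0.105114.
η_M = (∂Q/∂M)·(M/Q) = -0.105114 × (919/613.221) = -0.158.
Since η < 0, this is an inferior good.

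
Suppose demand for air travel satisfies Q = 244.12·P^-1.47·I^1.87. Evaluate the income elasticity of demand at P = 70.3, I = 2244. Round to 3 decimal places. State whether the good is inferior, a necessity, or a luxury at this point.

For a multiplicative demand Q = A·P^α·I^β, the income elasticity is β everywhere.
Here β = 1.87, so η = 1.870.
Since η > 1, this is a luxury.

1.870 (luxury)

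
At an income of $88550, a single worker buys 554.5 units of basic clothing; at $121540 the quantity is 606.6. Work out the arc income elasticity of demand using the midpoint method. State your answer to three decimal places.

0.286

ΔQ = 606.6 − 554.5 = 52.1; midpoint Q̄ = (554.5 + 606.6)/2 = 580.55.
ΔI = 121540 − 88550 = 32990; midpoint Ī = (88550 + 121540)/2 = 105045.
η = (ΔQ/Q̄) ÷ (ΔI/Ī) = (52.1/580.55) ÷ (32990/105045) = 0.286.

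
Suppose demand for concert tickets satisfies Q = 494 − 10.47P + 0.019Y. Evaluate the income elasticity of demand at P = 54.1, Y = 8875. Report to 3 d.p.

1.753

At P = 54.1, Y = 8875: Q = 96.198.
Holding P constant, ∂Q/∂Y = 0.019.
η_Y = (∂Q/∂Y)·(Y/Q) = 0.019 × (8875/96.198) = 1.753.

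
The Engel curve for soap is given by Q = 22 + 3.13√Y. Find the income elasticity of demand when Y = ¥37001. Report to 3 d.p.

0.482

At Y = 37001: Q = 624.076.
dQ/dY = 3.13/(2√Y) = 0.00813594 at this income.
η = (dQ/dY)·(Y/Q) = 0.00813594 × (37001/624.076) = 0.482.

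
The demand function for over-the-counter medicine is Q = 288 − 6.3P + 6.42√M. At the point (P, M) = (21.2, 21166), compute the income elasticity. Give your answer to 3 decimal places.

At P = 21.2, M = 21166: Q = 1088.456.
Holding P constant, ∂Q/∂M = 6.42/(2√M) = 0.0220641.
η_M = (∂Q/∂M)·(M/Q) = 0.0220641 × (21166/1088.456) = 0.429.

0.429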